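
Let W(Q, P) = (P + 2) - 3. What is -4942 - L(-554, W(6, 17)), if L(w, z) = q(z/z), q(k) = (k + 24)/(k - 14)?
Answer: -64221/13 ≈ -4940.1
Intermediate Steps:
W(Q, P) = -1 + P (W(Q, P) = (2 + P) - 3 = -1 + P)
q(k) = (24 + k)/(-14 + k)
L(w, z) = -25/13 (L(w, z) = (24 + z/z)/(-14 + z/z) = (24 + 1)/(-14 + 1) = 25/(-13) = -1/13*25 = -25/13)
-4942 - L(-554, W(6, 17)) = -4942 - 1*(-25/13) = -4942 + 25/13 = -64221/13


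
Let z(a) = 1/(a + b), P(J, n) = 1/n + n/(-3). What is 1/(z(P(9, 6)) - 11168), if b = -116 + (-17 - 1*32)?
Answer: -1001/11179174 ≈ -8.9542e-5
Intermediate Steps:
P(J, n) = 1/n - n/3 (P(J, n) = 1/n + n*(-⅓) = 1/n - n/3)
b = -165 (b = -116 + (-17 - 32) = -116 - 49 = -165)
z(a) = 1/(-165 + a) (z(a) = 1/(a - 165) = 1/(-165 + a))
1/(z(P(9, 6)) - 11168) = 1/(1/(-165 + (1/6 - ⅓*6)) - 11168) = 1/(1/(-165 + (⅙ - 2)) - 11168) = 1/(1/(-165 - 11/6) - 11168) = 1/(1/(-1001/6) - 11168) = 1/(-6/1001 - 11168) = 1/(-11179174/1001) = -1001/11179174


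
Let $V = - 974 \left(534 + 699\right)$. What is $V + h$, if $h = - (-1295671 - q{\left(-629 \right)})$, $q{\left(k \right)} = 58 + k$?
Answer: $94158$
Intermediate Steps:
$h = 1295100$ ($h = - (-1295671 - \left(58 - 629\right)) = - (-1295671 - -571) = - (-1295671 + 571) = \left(-1\right) \left(-1295100\right) = 1295100$)
$V = -1200942$ ($V = \left(-974\right) 1233 = -1200942$)
$V + h = -1200942 + 1295100 = 94158$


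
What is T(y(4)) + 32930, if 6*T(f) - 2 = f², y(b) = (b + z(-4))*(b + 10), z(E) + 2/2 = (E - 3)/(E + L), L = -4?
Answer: 1069467/32 ≈ 33421.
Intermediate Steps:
z(E) = -1 + (-3 + E)/(-4 + E) (z(E) = -1 + (E - 3)/(E - 4) = -1 + (-3 + E)/(-4 + E))
y(b) = (10 + b)*(-⅛ + b) (y(b) = (b + 1/(-4 - 4))*(b + 10) = (b + 1/(-8))*(10 + b) = (b - ⅛)*(10 + b) = (-⅛ + b)*(10 + b) = (10 + b)*(-⅛ + b))
T(f) = ⅓ + f²/6
T(y(4)) + 32930 = (⅓ + (-5/4 + 4² + (79/8)*4)²/6) + 32930 = (⅓ + (-5/4 + 16 + 79/2)²/6) + 32930 = (⅓ + (217/4)²/6) + 32930 = (⅓ + (⅙)*(47089/16)) + 32930 = (⅓ + 47089/96) + 32930 = 15707/32 + 32930 = 1069467/32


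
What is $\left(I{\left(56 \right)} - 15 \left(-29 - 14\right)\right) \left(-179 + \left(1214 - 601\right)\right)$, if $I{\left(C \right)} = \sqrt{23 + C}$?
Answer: $279930 + 434 \sqrt{79} \approx 2.8379 \cdot 10^{5}$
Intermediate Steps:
$\left(I{\left(56 \right)} - 15 \left(-29 - 14\right)\right) \left(-179 + \left(1214 - 601\right)\right) = \left(\sqrt{23 + 56} - 15 \left(-29 - 14\right)\right) \left(-179 + \left(1214 - 601\right)\right) = \left(\sqrt{79} - -645\right) \left(-179 + 613\right) = \left(\sqrt{79} + 645\right) 434 = \left(645 + \sqrt{79}\right) 434 = 279930 + 434 \sqrt{79}$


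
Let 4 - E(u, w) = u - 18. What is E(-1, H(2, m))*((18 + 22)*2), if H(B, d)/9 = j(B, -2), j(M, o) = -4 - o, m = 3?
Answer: 1840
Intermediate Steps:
H(B, d) = -18 (H(B, d) = 9*(-4 - 1*(-2)) = 9*(-4 + 2) = 9*(-2) = -18)
E(u, w) = 22 - u (E(u, w) = 4 - (u - 18) = 4 - (-18 + u) = 4 + (18 - u) = 22 - u)
E(-1, H(2, m))*((18 + 22)*2) = (22 - 1*(-1))*((18 + 22)*2) = (22 + 1)*(40*2) = 23*80 = 1840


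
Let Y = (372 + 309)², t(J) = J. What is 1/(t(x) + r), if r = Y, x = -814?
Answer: 1/462947 ≈ 2.1601e-6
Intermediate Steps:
Y = 463761 (Y = 681² = 463761)
r = 463761
1/(t(x) + r) = 1/(-814 + 463761) = 1/462947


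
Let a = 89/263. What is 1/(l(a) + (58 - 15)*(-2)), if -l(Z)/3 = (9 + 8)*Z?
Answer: -263/27157 ≈ -0.0096844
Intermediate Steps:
a = 89/263 (a = 89*(1/263) = 89/263 ≈ 0.33840)
l(Z) = -51*Z (l(Z) = -3*(9 + 8)*Z = -51*Z)
1/(l(a) + (58 - 15)*(-2)) = 1/(-51*89/263 + (58 - 15)*(-2)) = 1/(-4539/263 + 43*(-2)) = 1/(-4539/263 - 86) = 1/(-27157/263) = -263/27157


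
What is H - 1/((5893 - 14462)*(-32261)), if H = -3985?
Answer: -1101631368366/276444509 ≈ -3985.0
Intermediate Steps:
H - 1/((5893 - 14462)*(-32261)) = -3985 - 1/((5893 - 14462)*(-32261)) = -3985 - (-1)/((-8569)*32261) = -3985 - (-1)*(-1)/(8569*32261) = -3985 - 1*1/276444509 = -3985 - 1/276444509 = -1101631368366/276444509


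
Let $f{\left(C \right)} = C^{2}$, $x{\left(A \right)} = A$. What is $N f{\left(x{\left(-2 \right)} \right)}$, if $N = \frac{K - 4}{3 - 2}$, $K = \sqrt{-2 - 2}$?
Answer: $-16 + 8 i \approx -16.0 + 8.0 i$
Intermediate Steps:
$K = 2 i$ ($K = \sqrt{-4} = 2 i \approx 2.0 i$)
$N = -4 + 2 i$ ($N = \frac{2 i - 4}{3 - 2} = \frac{-4 + 2 i}{1} = \left(-4 + 2 i\right) 1 = -4 + 2 i \approx -4.0 + 2.0 i$)
$N f{\left(x{\left(-2 \right)} \right)} = \left(-4 + 2 i\right) \left(-2\right)^{2} = \left(-4 + 2 i\right) 4 = -16 + 8 i$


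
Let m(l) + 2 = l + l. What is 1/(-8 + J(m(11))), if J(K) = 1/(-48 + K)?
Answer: -28/225 ≈ -0.12444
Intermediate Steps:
m(l) = -2 + 2*l (m(l) = -2 + (l + l) = -2 + 2*l)
1/(-8 + J(m(11))) = 1/(-8 + 1/(-48 + (-2 + 2*11))) = 1/(-8 + 1/(-48 + (-2 + 22))) = 1/(-8 + 1/(-48 + 20)) = 1/(-8 + 1/(-28)) = 1/(-8 - 1/28) = 1/(-225/28) = -28/225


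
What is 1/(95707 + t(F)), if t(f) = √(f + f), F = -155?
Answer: 95707/9159830159 - I*√310/9159830159 ≈ 1.0449e-5 - 1.9222e-9*I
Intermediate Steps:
t(f) = √2*√f (t(f) = √(2*f) = √2*√f)
1/(95707 + t(F)) = 1/(95707 + √2*√(-155)) = 1/(95707 + √2*(I*√155)) = 1/(95707 + I*√310)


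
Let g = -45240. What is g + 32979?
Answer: -12261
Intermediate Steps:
g + 32979 = -45240 + 32979 = -12261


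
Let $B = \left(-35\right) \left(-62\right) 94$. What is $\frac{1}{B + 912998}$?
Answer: $\frac{1}{1116978} \approx 8.9527 \cdot 10^{-7}$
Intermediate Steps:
$B = 203980$ ($B = 2170 \cdot 94 = 203980$)
$\frac{1}{B + 912998} = \frac{1}{203980 + 912998} = \frac{1}{1116978}$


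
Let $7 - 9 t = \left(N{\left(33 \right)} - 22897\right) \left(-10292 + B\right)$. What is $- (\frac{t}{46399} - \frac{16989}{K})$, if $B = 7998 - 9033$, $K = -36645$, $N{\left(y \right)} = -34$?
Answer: $\frac{150969158077}{242898765} \approx 621.53$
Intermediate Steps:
$B = -1035$ ($B = 7998 - 9033 = -1035$)
$t = - \frac{86579810}{3}$ ($t = \frac{7}{9} - \frac{\left(-34 - 22897\right) \left(-10292 - 1035\right)}{9} = \frac{7}{9} - \frac{\left(-22931\right) \left(-11327\right)}{9} = \frac{7}{9} - \frac{259739437}{9} = - \frac{86579810}{3} \approx -2.886 \cdot 10^{7}$)
$- (\frac{t}{46399} - \frac{16989}{K}) = - (- \frac{86579810}{3 \cdot 46399} - \frac{16989}{-36645}) = - (\left(- \frac{86579810}{3}\right) \frac{1}{46399} - - \frac{809}{1745}) = - (- \frac{86579810}{139197} + \frac{809}{1745}) = \left(-1\right) \left(- \frac{150969158077}{242898765}\right) = \frac{150969158077}{242898765}$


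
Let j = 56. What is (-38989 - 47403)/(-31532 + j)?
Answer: 21598/7869 ≈ 2.7447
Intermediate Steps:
(-38989 - 47403)/(-31532 + j) = (-38989 - 47403)/(-31532 + 56) = -86392/(-31476) = -86392*(-1/31476) = 21598/7869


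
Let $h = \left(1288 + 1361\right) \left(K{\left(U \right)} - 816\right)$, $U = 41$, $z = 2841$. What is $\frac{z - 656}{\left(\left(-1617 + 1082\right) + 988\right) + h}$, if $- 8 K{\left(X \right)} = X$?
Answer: $- \frac{17480}{17397657} \approx -0.0010047$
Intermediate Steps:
$K{\left(X \right)} = - \frac{X}{8}$
$h = - \frac{17401281}{8}$ ($h = \left(1288 + 1361\right) \left(\left(- \frac{1}{8}\right) 41 - 816\right) = 2649 \left(- \frac{41}{8} - 816\right) = 2649 \left(- \frac{6569}{8}\right) = - \frac{17401281}{8} \approx -2.1752 \cdot 10^{6}$)
$\frac{z - 656}{\left(\left(-1617 + 1082\right) + 988\right) + h} = \frac{2841 - 656}{\left(\left(-1617 + 1082\right) + 988\right) - \frac{17401281}{8}} = \frac{2185}{\left(-535 + 988\right) - \frac{17401281}{8}} = \frac{2185}{453 - \frac{17401281}{8}} = \frac{2185}{- \frac{17397657}{8}} = 2185 \left(- \frac{8}{17397657}\right) = - \frac{17480}{17397657}$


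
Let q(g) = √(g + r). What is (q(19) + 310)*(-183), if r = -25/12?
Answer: -56730 - 61*√609/2 ≈ -57483.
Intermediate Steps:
r = -25/12 (r = -25*1/12 = -25/12 ≈ -2.0833)
q(g) = √(-25/12 + g) (q(g) = √(g - 25/12) = √(-25/12 + g))
(q(19) + 310)*(-183) = (√(-75 + 36*19)/6 + 310)*(-183) = (√(-75 + 684)/6 + 310)*(-183) = (√609/6 + 310)*(-183) = (310 + √609/6)*(-183) = -56730 - 61*√609/2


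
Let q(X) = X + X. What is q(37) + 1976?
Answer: 2050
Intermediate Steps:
q(X) = 2*X
q(37) + 1976 = 2*37 + 1976 = 74 + 1976 = 2050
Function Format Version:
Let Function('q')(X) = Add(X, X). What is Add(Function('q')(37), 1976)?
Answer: 2050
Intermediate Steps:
Function('q')(X) = Mul(2, X)
Add(Function('q')(37), 1976) = Add(Mul(2, 37), 1976) = Add(74, 1976) = 2050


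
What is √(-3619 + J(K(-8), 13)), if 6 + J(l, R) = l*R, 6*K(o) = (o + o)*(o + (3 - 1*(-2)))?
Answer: I*√3521 ≈ 59.338*I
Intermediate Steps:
K(o) = o*(5 + o)/3 (K(o) = ((o + o)*(o + (3 - 1*(-2))))/6 = ((2*o)*(o + (3 + 2)))/6 = ((2*o)*(o + 5))/6 = ((2*o)*(5 + o))/6 = (2*o*(5 + o))/6 = o*(5 + o)/3)
J(l, R) = -6 + R*l (J(l, R) = -6 + l*R = -6 + R*l)
√(-3619 + J(K(-8), 13)) = √(-3619 + (-6 + 13*((⅓)*(-8)*(5 - 8)))) = √(-3619 + (-6 + 13*((⅓)*(-8)*(-3)))) = √(-3619 + (-6 + 13*8)) = √(-3619 + (-6 + 104)) = √(-3619 + 98) = √(-3521) = I*√3521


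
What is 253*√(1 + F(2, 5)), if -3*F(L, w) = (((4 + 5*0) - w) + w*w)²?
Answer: 253*I*√191 ≈ 3496.5*I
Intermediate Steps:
F(L, w) = -(4 + w² - w)²/3 (F(L, w) = -(((4 + 5*0) - w) + w*w)²/3 = -(((4 + 0) - w) + w²)²/3 = -((4 - w) + w²)²/3 = -(4 + w² - w)²/3)
253*√(1 + F(2, 5)) = 253*√(1 - (4 + 5² - 1*5)²/3) = 253*√(1 - (4 + 25 - 5)²/3) = 253*√(1 - ⅓*24²) = 253*√(1 - ⅓*576) = 253*√(1 - 192) = 253*√(-191) = 253*(I*√191) = 253*I*√191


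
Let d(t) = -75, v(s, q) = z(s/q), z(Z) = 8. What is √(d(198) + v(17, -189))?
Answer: I*√67 ≈ 8.1853*I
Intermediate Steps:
v(s, q) = 8
√(d(198) + v(17, -189)) = √(-75 + 8) = √(-67) = I*√67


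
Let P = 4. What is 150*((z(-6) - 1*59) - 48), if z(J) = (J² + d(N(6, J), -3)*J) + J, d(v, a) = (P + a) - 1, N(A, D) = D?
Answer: -11550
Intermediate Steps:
d(v, a) = 3 + a (d(v, a) = (4 + a) - 1 = 3 + a)
z(J) = J + J² (z(J) = (J² + (3 - 3)*J) + J = (J² + 0*J) + J = (J² + 0) + J = J² + J = J + J²)
150*((z(-6) - 1*59) - 48) = 150*((-6*(1 - 6) - 1*59) - 48) = 150*((-6*(-5) - 59) - 48) = 150*((30 - 59) - 48) = 150*(-29 - 48) = 150*(-77) = -11550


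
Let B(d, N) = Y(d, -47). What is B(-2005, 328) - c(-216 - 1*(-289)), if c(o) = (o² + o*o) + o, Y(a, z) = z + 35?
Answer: -10743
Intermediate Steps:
Y(a, z) = 35 + z
B(d, N) = -12 (B(d, N) = 35 - 47 = -12)
c(o) = o + 2*o² (c(o) = (o² + o²) + o = 2*o² + o = o + 2*o²)
B(-2005, 328) - c(-216 - 1*(-289)) = -12 - (-216 - 1*(-289))*(1 + 2*(-216 - 1*(-289))) = -12 - (-216 + 289)*(1 + 2*(-216 + 289)) = -12 - 73*(1 + 2*73) = -12 - 73*(1 + 146) = -12 - 73*147 = -12 - 1*10731 = -12 - 10731 = -10743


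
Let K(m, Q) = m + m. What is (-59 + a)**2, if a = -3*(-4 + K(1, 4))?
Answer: 2809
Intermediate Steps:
K(m, Q) = 2*m
a = 6 (a = -3*(-4 + 2*1) = -3*(-4 + 2) = -3*(-2) = 6)
(-59 + a)**2 = (-59 + 6)**2 = (-53)**2 = 2809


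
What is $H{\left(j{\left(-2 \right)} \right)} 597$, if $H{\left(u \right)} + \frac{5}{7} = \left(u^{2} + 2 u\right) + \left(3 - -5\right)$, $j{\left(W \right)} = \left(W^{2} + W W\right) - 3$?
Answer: $\frac{176712}{7} \approx 25245.0$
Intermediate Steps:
$j{\left(W \right)} = -3 + 2 W^{2}$ ($j{\left(W \right)} = \left(W^{2} + W^{2}\right) - 3 = 2 W^{2} - 3 = -3 + 2 W^{2}$)
$H{\left(u \right)} = \frac{51}{7} + u^{2} + 2 u$ ($H{\left(u \right)} = - \frac{5}{7} + \left(\left(u^{2} + 2 u\right) + \left(3 - -5\right)\right) = - \frac{5}{7} + \left(\left(u^{2} + 2 u\right) + \left(3 + 5\right)\right) = - \frac{5}{7} + \left(\left(u^{2} + 2 u\right) + 8\right) = - \frac{5}{7} + \left(8 + u^{2} + 2 u\right) = \frac{51}{7} + u^{2} + 2 u$)
$H{\left(j{\left(-2 \right)} \right)} 597 = \left(\frac{51}{7} + \left(-3 + 2 \left(-2\right)^{2}\right)^{2} + 2 \left(-3 + 2 \left(-2\right)^{2}\right)\right) 597 = \left(\frac{51}{7} + \left(-3 + 2 \cdot 4\right)^{2} + 2 \left(-3 + 2 \cdot 4\right)\right) 597 = \left(\frac{51}{7} + \left(-3 + 8\right)^{2} + 2 \left(-3 + 8\right)\right) 597 = \left(\frac{51}{7} + 5^{2} + 2 \cdot 5\right) 597 = \left(\frac{51}{7} + 25 + 10\right) 597 = \frac{296}{7} \cdot 597 = \frac{176712}{7}$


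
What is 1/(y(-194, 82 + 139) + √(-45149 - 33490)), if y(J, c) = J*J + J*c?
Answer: -1746/9171761 - I*√78639/27515283 ≈ -0.00019037 - 1.0192e-5*I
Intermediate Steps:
y(J, c) = J² + J*c
1/(y(-194, 82 + 139) + √(-45149 - 33490)) = 1/(-194*(-194 + (82 + 139)) + √(-45149 - 33490)) = 1/(-194*(-194 + 221) + √(-78639)) = 1/(-194*27 + I*√78639) = 1/(-5238 + I*√78639)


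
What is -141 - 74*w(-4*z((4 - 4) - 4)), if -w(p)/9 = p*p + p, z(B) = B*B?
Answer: 2685171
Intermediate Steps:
z(B) = B**2
w(p) = -9*p - 9*p**2 (w(p) = -9*(p*p + p) = -9*(p**2 + p) = -9*(p + p**2) = -9*p - 9*p**2)
-141 - 74*w(-4*z((4 - 4) - 4)) = -141 - (-666)*(-4*((4 - 4) - 4)**2)*(1 - 4*((4 - 4) - 4)**2) = -141 - (-666)*(-4*(0 - 4)**2)*(1 - 4*(0 - 4)**2) = -141 - (-666)*(-4*(-4)**2)*(1 - 4*(-4)**2) = -141 - (-666)*(-4*16)*(1 - 4*16) = -141 - (-666)*(-64)*(1 - 64) = -141 - (-666)*(-64)*(-63) = -141 - 74*(-36288) = -141 + 2685312 = 2685171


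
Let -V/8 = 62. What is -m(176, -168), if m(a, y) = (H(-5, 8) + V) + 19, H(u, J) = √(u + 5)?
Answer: 477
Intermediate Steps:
V = -496 (V = -8*62 = -496)
H(u, J) = √(5 + u)
m(a, y) = -477 (m(a, y) = (√(5 - 5) - 496) + 19 = (√0 - 496) + 19 = (0 - 496) + 19 = -496 + 19 = -477)
-m(176, -168) = -1*(-477) = 477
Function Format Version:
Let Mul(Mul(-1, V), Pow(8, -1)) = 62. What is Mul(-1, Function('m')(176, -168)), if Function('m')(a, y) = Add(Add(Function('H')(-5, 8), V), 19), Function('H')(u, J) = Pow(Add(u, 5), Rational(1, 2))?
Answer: 477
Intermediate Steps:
V = -496 (V = Mul(-8, 62) = -496)
Function('H')(u, J) = Pow(Add(5, u), Rational(1, 2))
Function('m')(a, y) = -477 (Function('m')(a, y) = Add(Add(Pow(Add(5, -5), Rational(1, 2)), -496), 19) = Add(Add(Pow(0, Rational(1, 2)), -496), 19) = Add(Add(0, -496), 19) = Add(-496, 19) = -477)
Mul(-1, Function('m')(176, -168)) = Mul(-1, -477) = 477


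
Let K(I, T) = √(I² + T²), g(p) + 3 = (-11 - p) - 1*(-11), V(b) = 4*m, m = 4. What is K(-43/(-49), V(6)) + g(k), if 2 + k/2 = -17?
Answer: 35 + √616505/49 ≈ 51.024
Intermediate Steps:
k = -38 (k = -4 + 2*(-17) = -4 - 34 = -38)
V(b) = 16 (V(b) = 4*4 = 16)
g(p) = -3 - p (g(p) = -3 + ((-11 - p) - 1*(-11)) = -3 + ((-11 - p) + 11) = -3 - p)
K(-43/(-49), V(6)) + g(k) = √((-43/(-49))² + 16²) + (-3 - 1*(-38)) = √((-43*(-1/49))² + 256) + (-3 + 38) = √((43/49)² + 256) + 35 = √(1849/2401 + 256) + 35 = √(616505/2401) + 35 = √616505/49 + 35 = 35 + √616505/49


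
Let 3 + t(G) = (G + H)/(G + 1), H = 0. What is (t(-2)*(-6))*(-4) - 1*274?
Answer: -298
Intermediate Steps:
t(G) = -3 + G/(1 + G) (t(G) = -3 + (G + 0)/(G + 1) = -3 + G/(1 + G))
(t(-2)*(-6))*(-4) - 1*274 = (((-3 - 2*(-2))/(1 - 2))*(-6))*(-4) - 1*274 = (((-3 + 4)/(-1))*(-6))*(-4) - 274 = (-1*1*(-6))*(-4) - 274 = -1*(-6)*(-4) - 274 = 6*(-4) - 274 = -24 - 274 = -298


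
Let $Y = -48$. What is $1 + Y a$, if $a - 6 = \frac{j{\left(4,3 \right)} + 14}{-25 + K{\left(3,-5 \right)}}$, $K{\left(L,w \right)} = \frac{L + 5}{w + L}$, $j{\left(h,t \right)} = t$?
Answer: $- \frac{7507}{29} \approx -258.86$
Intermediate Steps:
$K{\left(L,w \right)} = \frac{5 + L}{L + w}$
$a = \frac{157}{29}$ ($a = 6 + \frac{3 + 14}{-25 + \frac{5 + 3}{3 - 5}} = 6 + \frac{17}{-25 + \frac{1}{-2} \cdot 8} = 6 + \frac{17}{-25 - 4} = 6 + \frac{17}{-29} = 6 + 17 \left(- \frac{1}{29}\right) = 6 - \frac{17}{29} = \frac{157}{29} \approx 5.4138$)
$1 + Y a = 1 - \frac{7536}{29} = - \frac{7507}{29}$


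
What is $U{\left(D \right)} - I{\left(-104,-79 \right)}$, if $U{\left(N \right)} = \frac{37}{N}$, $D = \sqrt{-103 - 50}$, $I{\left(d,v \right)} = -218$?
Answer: $218 - \frac{37 i \sqrt{17}}{51} \approx 218.0 - 2.9913 i$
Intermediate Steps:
$D = 3 i \sqrt{17}$ ($D = \sqrt{-103 - 50} = \sqrt{-153} = 3 i \sqrt{17} \approx 12.369 i$)
$U{\left(D \right)} - I{\left(-104,-79 \right)} = \frac{37}{3 i \sqrt{17}} - -218 = 37 \left(- \frac{i \sqrt{17}}{51}\right) + 218 = - \frac{37 i \sqrt{17}}{51} + 218 = 218 - \frac{37 i \sqrt{17}}{51}$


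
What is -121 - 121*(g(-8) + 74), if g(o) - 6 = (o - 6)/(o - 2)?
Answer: -49852/5 ≈ -9970.4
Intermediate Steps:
g(o) = 6 + (-6 + o)/(-2 + o) (g(o) = 6 + (o - 6)/(o - 2) = 6 + (-6 + o)/(-2 + o))
-121 - 121*(g(-8) + 74) = -121 - 121*((-18 + 7*(-8))/(-2 - 8) + 74) = -121 - 121*((-18 - 56)/(-10) + 74) = -121 - 121*(-1/10*(-74) + 74) = -121 - 121*(37/5 + 74) = -121 - 121*407/5 = -121 - 49247/5 = -49852/5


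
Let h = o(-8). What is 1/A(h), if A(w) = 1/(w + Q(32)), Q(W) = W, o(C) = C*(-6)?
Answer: 80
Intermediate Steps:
o(C) = -6*C
h = 48 (h = -6*(-8) = 48)
A(w) = 1/(32 + w) (A(w) = 1/(w + 32) = 1/(32 + w))
1/A(h) = 1/(1/(32 + 48)) = 1/(1/80) = 80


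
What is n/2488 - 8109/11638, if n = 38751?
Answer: 215404473/14477672 ≈ 14.878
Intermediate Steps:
n/2488 - 8109/11638 = 38751/2488 - 8109/11638 = 215404473/14477672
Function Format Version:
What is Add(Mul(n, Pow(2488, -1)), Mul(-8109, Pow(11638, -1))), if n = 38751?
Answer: Rational(215404473, 14477672) ≈ 14.878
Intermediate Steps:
Add(Mul(n, Pow(2488, -1)), Mul(-8109, Pow(11638, -1))) = Add(Mul(38751, Pow(2488, -1)), Mul(-8109, Pow(11638, -1))) = Add(Mul(38751, Rational(1, 2488)), Mul(-8109, Rational(1, 11638))) = Add(Rational(38751, 2488), Rational(-8109, 11638)) = Rational(215404473, 14477672)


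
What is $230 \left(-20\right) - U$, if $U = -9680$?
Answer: $5080$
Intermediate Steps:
$230 \left(-20\right) - U = 230 \left(-20\right) - -9680 = -4600 + 9680 = 5080$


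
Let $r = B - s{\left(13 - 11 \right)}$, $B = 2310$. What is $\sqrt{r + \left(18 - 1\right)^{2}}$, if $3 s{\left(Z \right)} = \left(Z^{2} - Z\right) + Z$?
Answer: $\frac{\sqrt{23379}}{3} \approx 50.967$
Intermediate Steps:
$s{\left(Z \right)} = \frac{Z^{2}}{3}$ ($s{\left(Z \right)} = \frac{\left(Z^{2} - Z\right) + Z}{3} = \frac{Z^{2}}{3}$)
$r = \frac{6926}{3}$ ($r = 2310 - \frac{\left(13 - 11\right)^{2}}{3} = 2310 - \frac{2^{2}}{3} = 2310 - \frac{1}{3} \cdot 4 = 2310 - \frac{4}{3} = \frac{6926}{3} \approx 2308.7$)
$\sqrt{r + \left(18 - 1\right)^{2}} = \sqrt{\frac{6926}{3} + \left(18 - 1\right)^{2}} = \sqrt{\frac{6926}{3} + 17^{2}} = \sqrt{\frac{6926}{3} + 289} = \sqrt{\frac{7793}{3}} = \frac{\sqrt{23379}}{3}$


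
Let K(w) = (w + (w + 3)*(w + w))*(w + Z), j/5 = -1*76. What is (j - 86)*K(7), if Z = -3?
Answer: -274008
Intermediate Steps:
j = -380 (j = 5*(-1*76) = 5*(-76) = -380)
K(w) = (-3 + w)*(w + 2*w*(3 + w)) (K(w) = (w + (w + 3)*(w + w))*(w - 3) = (w + (3 + w)*(2*w))*(-3 + w) = (w + 2*w*(3 + w))*(-3 + w) = (-3 + w)*(w + 2*w*(3 + w)))
(j - 86)*K(7) = (-380 - 86)*(7*(-21 + 7 + 2*7²)) = -3262*(-21 + 7 + 2*49) = -3262*(-21 + 7 + 98) = -3262*84 = -466*588 = -274008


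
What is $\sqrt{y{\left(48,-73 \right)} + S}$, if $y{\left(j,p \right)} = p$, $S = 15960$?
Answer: $\sqrt{15887} \approx 126.04$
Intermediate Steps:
$\sqrt{y{\left(48,-73 \right)} + S} = \sqrt{-73 + 15960} = \sqrt{15887}$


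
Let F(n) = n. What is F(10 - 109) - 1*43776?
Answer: -43875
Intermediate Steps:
F(10 - 109) - 1*43776 = (10 - 109) - 1*43776 = -99 - 43776 = -43875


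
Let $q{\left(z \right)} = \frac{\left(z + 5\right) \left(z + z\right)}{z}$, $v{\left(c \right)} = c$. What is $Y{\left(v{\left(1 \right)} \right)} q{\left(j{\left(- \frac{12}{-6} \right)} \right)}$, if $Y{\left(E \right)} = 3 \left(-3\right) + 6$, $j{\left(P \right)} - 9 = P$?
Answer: $-96$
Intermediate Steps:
$j{\left(P \right)} = 9 + P$
$Y{\left(E \right)} = -3$ ($Y{\left(E \right)} = -9 + 6 = -3$)
$q{\left(z \right)} = 10 + 2 z$ ($q{\left(z \right)} = \frac{\left(5 + z\right) 2 z}{z} = \frac{2 z \left(5 + z\right)}{z} = 10 + 2 z$)
$Y{\left(v{\left(1 \right)} \right)} q{\left(j{\left(- \frac{12}{-6} \right)} \right)} = - 3 \left(10 + 2 \left(9 - \frac{12}{-6}\right)\right) = - 3 \left(10 + 2 \left(9 - -2\right)\right) = - 3 \left(10 + 2 \left(9 + 2\right)\right) = - 3 \left(10 + 2 \cdot 11\right) = - 3 \left(10 + 22\right) = \left(-3\right) 32 = -96$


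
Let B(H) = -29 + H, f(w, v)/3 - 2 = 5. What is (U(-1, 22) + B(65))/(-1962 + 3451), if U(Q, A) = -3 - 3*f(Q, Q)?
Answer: -30/1489 ≈ -0.020148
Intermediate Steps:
f(w, v) = 21 (f(w, v) = 6 + 3*5 = 6 + 15 = 21)
U(Q, A) = -66 (U(Q, A) = -3 - 3*21 = -3 - 63 = -66)
(U(-1, 22) + B(65))/(-1962 + 3451) = (-66 + (-29 + 65))/(-1962 + 3451) = (-66 + 36)/1489 = -30*1/1489 = -30/1489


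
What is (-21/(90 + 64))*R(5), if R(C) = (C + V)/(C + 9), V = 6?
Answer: -3/28 ≈ -0.10714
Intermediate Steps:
R(C) = (6 + C)/(9 + C) (R(C) = (C + 6)/(C + 9) = (6 + C)/(9 + C))
(-21/(90 + 64))*R(5) = (-21/(90 + 64))*((6 + 5)/(9 + 5)) = (-21/154)*(11/14) = (-21*1/154)*((1/14)*11) = -3/22*11/14 = -3/28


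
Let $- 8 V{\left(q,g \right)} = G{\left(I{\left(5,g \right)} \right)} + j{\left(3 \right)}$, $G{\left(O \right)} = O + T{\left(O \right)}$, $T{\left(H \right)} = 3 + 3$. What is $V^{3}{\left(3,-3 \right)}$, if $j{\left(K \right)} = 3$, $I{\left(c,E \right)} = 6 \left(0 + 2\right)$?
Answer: $- \frac{9261}{512} \approx -18.088$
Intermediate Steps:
$T{\left(H \right)} = 6$
$I{\left(c,E \right)} = 12$ ($I{\left(c,E \right)} = 6 \cdot 2 = 12$)
$G{\left(O \right)} = 6 + O$ ($G{\left(O \right)} = O + 6 = 6 + O$)
$V{\left(q,g \right)} = - \frac{21}{8}$ ($V{\left(q,g \right)} = - \frac{\left(6 + 12\right) + 3}{8} = - \frac{18 + 3}{8} = \left(- \frac{1}{8}\right) 21 = - \frac{21}{8}$)
$V^{3}{\left(3,-3 \right)} = \left(- \frac{21}{8}\right)^{3} = - \frac{9261}{512}$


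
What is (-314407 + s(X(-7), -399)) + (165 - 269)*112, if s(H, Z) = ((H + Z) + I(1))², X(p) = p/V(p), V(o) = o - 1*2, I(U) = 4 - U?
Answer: -13758206/81 ≈ -1.6985e+5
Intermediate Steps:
V(o) = -2 + o (V(o) = o - 2 = -2 + o)
X(p) = p/(-2 + p)
s(H, Z) = (3 + H + Z)² (s(H, Z) = ((H + Z) + (4 - 1*1))² = ((H + Z) + (4 - 1))² = ((H + Z) + 3)² = (3 + H + Z)²)
(-314407 + s(X(-7), -399)) + (165 - 269)*112 = (-314407 + (3 - 7/(-2 - 7) - 399)²) + (165 - 269)*112 = (-314407 + (3 - 7/(-9) - 399)²) - 104*112 = (-314407 + (3 - 7*(-⅑) - 399)²) - 11648 = (-314407 + (3 + 7/9 - 399)²) - 11648 = (-314407 + (-3557/9)²) - 11648 = (-314407 + 12652249/81) - 11648 = -12814718/81 - 11648 = -13758206/81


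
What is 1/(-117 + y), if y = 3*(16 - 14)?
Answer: -1/111 ≈ -0.0090090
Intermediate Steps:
y = 6 (y = 3*2 = 6)
1/(-117 + y) = 1/(-117 + 6) = 1/(-111) = -1/111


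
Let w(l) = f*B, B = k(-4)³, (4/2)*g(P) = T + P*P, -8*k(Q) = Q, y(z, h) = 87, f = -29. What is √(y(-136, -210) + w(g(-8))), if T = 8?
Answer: √1334/4 ≈ 9.1310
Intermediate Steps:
k(Q) = -Q/8
g(P) = 4 + P²/2 (g(P) = (8 + P*P)/2 = (8 + P²)/2 = 4 + P²/2)
B = ⅛ (B = (-⅛*(-4))³ = (½)³ = ⅛ ≈ 0.12500)
w(l) = -29/8 (w(l) = -29*⅛ = -29/8)
√(y(-136, -210) + w(g(-8))) = √(87 - 29/8) = √(667/8) = √1334/4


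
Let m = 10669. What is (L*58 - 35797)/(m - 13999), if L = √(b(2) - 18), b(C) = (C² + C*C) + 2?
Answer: 35797/3330 - 58*I*√2/1665 ≈ 10.75 - 0.049264*I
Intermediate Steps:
b(C) = 2 + 2*C² (b(C) = (C² + C²) + 2 = 2*C² + 2 = 2 + 2*C²)
L = 2*I*√2 (L = √((2 + 2*2²) - 18) = √((2 + 2*4) - 18) = √((2 + 8) - 18) = √(10 - 18) = √(-8) = 2*I*√2 ≈ 2.8284*I)
(L*58 - 35797)/(m - 13999) = ((2*I*√2)*58 - 35797)/(10669 - 13999) = (116*I*√2 - 35797)/(-3330) = (-35797 + 116*I*√2)*(-1/3330) = 35797/3330 - 58*I*√2/1665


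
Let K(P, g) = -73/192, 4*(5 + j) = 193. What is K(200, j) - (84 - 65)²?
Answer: -69385/192 ≈ -361.38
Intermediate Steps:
j = 173/4 (j = -5 + (¼)*193 = -5 + 193/4 = 173/4 ≈ 43.250)
K(P, g) = -73/192 (K(P, g) = -73*1/192 = -73/192)
K(200, j) - (84 - 65)² = -73/192 - (84 - 65)² = -73/192 - 1*19² = -73/192 - 1*361 = -73/192 - 361 = -69385/192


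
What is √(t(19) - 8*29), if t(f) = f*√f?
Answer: √(-232 + 19*√19) ≈ 12.214*I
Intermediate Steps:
t(f) = f^(3/2)
√(t(19) - 8*29) = √(19^(3/2) - 8*29) = √(19*√19 - 232) = √(-232 + 19*√19)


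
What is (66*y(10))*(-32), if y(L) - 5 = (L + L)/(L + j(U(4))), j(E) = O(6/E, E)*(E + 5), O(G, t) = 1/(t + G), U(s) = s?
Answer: -14190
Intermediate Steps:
O(G, t) = 1/(G + t)
j(E) = (5 + E)/(E + 6/E) (j(E) = (E + 5)/(6/E + E) = (5 + E)/(E + 6/E))
y(L) = 5 + 2*L/(18/11 + L) (y(L) = 5 + (L + L)/(L + 4*(5 + 4)/(6 + 4²)) = 5 + (2*L)/(L + 4*9/(6 + 16)) = 5 + (2*L)/(L + 4*9/22) = 5 + (2*L)/(L + 4*(1/22)*9) = 5 + (2*L)/(L + 18/11) = 5 + (2*L)/(18/11 + L) = 5 + 2*L/(18/11 + L))
(66*y(10))*(-32) = (66*((90 + 77*10)/(18 + 11*10)))*(-32) = (66*((90 + 770)/(18 + 110)))*(-32) = (66*(860/128))*(-32) = (66*((1/128)*860))*(-32) = (66*(215/32))*(-32) = (7095/16)*(-32) = -14190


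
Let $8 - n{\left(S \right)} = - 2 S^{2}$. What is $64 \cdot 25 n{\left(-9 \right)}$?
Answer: $272000$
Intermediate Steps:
$n{\left(S \right)} = 8 + 2 S^{2}$ ($n{\left(S \right)} = 8 - - 2 S^{2} = 8 + 2 S^{2}$)
$64 \cdot 25 n{\left(-9 \right)} = 64 \cdot 25 \left(8 + 2 \left(-9\right)^{2}\right) = 1600 \left(8 + 2 \cdot 81\right) = 1600 \left(8 + 162\right) = 1600 \cdot 170 = 272000$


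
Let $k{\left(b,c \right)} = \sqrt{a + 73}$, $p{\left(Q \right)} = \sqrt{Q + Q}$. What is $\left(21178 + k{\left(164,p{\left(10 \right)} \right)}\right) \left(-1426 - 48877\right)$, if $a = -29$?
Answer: $-1065316934 - 100606 \sqrt{11} \approx -1.0657 \cdot 10^{9}$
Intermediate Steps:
$p{\left(Q \right)} = \sqrt{2} \sqrt{Q}$ ($p{\left(Q \right)} = \sqrt{2 Q} = \sqrt{2} \sqrt{Q}$)
$k{\left(b,c \right)} = 2 \sqrt{11}$ ($k{\left(b,c \right)} = \sqrt{-29 + 73} = \sqrt{44} = 2 \sqrt{11}$)
$\left(21178 + k{\left(164,p{\left(10 \right)} \right)}\right) \left(-1426 - 48877\right) = \left(21178 + 2 \sqrt{11}\right) \left(-1426 - 48877\right) = \left(21178 + 2 \sqrt{11}\right) \left(-50303\right) = -1065316934 - 100606 \sqrt{11}$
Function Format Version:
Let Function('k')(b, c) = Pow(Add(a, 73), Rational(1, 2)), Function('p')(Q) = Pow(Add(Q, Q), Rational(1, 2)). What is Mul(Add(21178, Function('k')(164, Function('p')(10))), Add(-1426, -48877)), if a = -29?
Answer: Add(-1065316934, Mul(-100606, Pow(11, Rational(1, 2)))) ≈ -1.0657e+9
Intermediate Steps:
Function('p')(Q) = Mul(Pow(2, Rational(1, 2)), Pow(Q, Rational(1, 2))) (Function('p')(Q) = Pow(Mul(2, Q), Rational(1, 2)) = Mul(Pow(2, Rational(1, 2)), Pow(Q, Rational(1, 2))))
Function('k')(b, c) = Mul(2, Pow(11, Rational(1, 2))) (Function('k')(b, c) = Pow(Add(-29, 73), Rational(1, 2)) = Pow(44, Rational(1, 2)) = Mul(2, Pow(11, Rational(1, 2))))
Mul(Add(21178, Function('k')(164, Function('p')(10))), Add(-1426, -48877)) = Mul(Add(21178, Mul(2, Pow(11, Rational(1, 2)))), Add(-1426, -48877)) = Mul(Add(21178, Mul(2, Pow(11, Rational(1, 2)))), -50303) = Add(-1065316934, Mul(-100606, Pow(11, Rational(1, 2))))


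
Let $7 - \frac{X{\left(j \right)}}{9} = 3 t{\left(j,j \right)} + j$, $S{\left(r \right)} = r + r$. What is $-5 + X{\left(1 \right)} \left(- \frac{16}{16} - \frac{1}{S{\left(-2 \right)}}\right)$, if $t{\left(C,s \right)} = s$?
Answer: $- \frac{101}{4} \approx -25.25$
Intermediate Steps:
$S{\left(r \right)} = 2 r$
$X{\left(j \right)} = 63 - 36 j$ ($X{\left(j \right)} = 63 - 9 \left(3 j + j\right) = 63 - 9 \cdot 4 j = 63 - 36 j$)
$-5 + X{\left(1 \right)} \left(- \frac{16}{16} - \frac{1}{S{\left(-2 \right)}}\right) = -5 + \left(63 - 36\right) \left(- \frac{16}{16} - \frac{1}{2 \left(-2\right)}\right) = -5 + \left(63 - 36\right) \left(\left(-16\right) \frac{1}{16} - \frac{1}{-4}\right) = -5 + 27 \left(-1 - - \frac{1}{4}\right) = -5 + 27 \left(-1 + \frac{1}{4}\right) = -5 + 27 \left(- \frac{3}{4}\right) = -5 - \frac{81}{4} = - \frac{101}{4}$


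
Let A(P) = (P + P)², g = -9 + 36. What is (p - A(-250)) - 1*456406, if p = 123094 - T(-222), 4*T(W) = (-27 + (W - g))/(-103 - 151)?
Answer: -148161317/254 ≈ -5.8331e+5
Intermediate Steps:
g = 27
A(P) = 4*P² (A(P) = (2*P)² = 4*P²)
T(W) = 27/508 - W/1016 (T(W) = ((-27 + (W - 1*27))/(-103 - 151))/4 = ((-27 + (W - 27))/(-254))/4 = ((-27 + (-27 + W))*(-1/254))/4 = ((-54 + W)*(-1/254))/4 = (27/127 - W/254)/4 = 27/508 - W/1016)
p = 31265807/254 (p = 123094 - (27/508 - 1/1016*(-222)) = 123094 - (27/508 + 111/508) = 123094 - 1*69/254 = 123094 - 69/254 = 31265807/254 ≈ 1.2309e+5)
(p - A(-250)) - 1*456406 = (31265807/254 - 4*(-250)²) - 1*456406 = (31265807/254 - 4*62500) - 456406 = (31265807/254 - 1*250000) - 456406 = (31265807/254 - 250000) - 456406 = -32234193/254 - 456406 = -148161317/254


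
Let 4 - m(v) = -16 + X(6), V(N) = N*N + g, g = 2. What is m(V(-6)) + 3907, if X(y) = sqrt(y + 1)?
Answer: 3927 - sqrt(7) ≈ 3924.4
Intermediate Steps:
X(y) = sqrt(1 + y)
V(N) = 2 + N**2 (V(N) = N*N + 2 = N**2 + 2 = 2 + N**2)
m(v) = 20 - sqrt(7) (m(v) = 4 - (-16 + sqrt(1 + 6)) = 4 - (-16 + sqrt(7)) = 4 + (16 - sqrt(7)) = 20 - sqrt(7))
m(V(-6)) + 3907 = (20 - sqrt(7)) + 3907 = 3927 - sqrt(7)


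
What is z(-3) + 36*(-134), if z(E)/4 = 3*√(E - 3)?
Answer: -4824 + 12*I*√6 ≈ -4824.0 + 29.394*I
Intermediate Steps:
z(E) = 12*√(-3 + E) (z(E) = 4*(3*√(E - 3)) = 4*(3*√(-3 + E)) = 12*√(-3 + E))
z(-3) + 36*(-134) = 12*√(-3 - 3) + 36*(-134) = 12*√(-6) - 4824 = 12*(I*√6) - 4824 = 12*I*√6 - 4824 = -4824 + 12*I*√6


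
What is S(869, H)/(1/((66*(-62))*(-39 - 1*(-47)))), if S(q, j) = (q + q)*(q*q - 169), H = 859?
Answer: -42955396678656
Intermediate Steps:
S(q, j) = 2*q*(-169 + q**2) (S(q, j) = (2*q)*(q**2 - 169) = (2*q)*(-169 + q**2) = 2*q*(-169 + q**2))
S(869, H)/(1/((66*(-62))*(-39 - 1*(-47)))) = (2*869*(-169 + 869**2))/(1/((66*(-62))*(-39 - 1*(-47)))) = (2*869*(-169 + 755161))/(1/(-4092*(-39 + 47))) = (2*869*754992)/(1/(-4092*8)) = 1312176096/(1/(-32736)) = 1312176096/(-1/32736) = 1312176096*(-32736) = -42955396678656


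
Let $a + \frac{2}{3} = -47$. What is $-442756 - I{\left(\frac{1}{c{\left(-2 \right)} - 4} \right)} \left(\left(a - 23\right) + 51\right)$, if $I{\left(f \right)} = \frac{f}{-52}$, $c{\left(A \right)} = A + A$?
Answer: $- \frac{552559429}{1248} \approx -4.4276 \cdot 10^{5}$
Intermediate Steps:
$a = - \frac{143}{3}$ ($a = - \frac{2}{3} - 47 = - \frac{143}{3} \approx -47.667$)
$c{\left(A \right)} = 2 A$
$I{\left(f \right)} = - \frac{f}{52}$ ($I{\left(f \right)} = f \left(- \frac{1}{52}\right) = - \frac{f}{52}$)
$-442756 - I{\left(\frac{1}{c{\left(-2 \right)} - 4} \right)} \left(\left(a - 23\right) + 51\right) = -442756 - - \frac{1}{52 \left(2 \left(-2\right) - 4\right)} \left(\left(- \frac{143}{3} - 23\right) + 51\right) = -442756 - - \frac{1}{52 \left(-4 - 4\right)} \left(- \frac{212}{3} + 51\right) = -442756 - - \frac{1}{52 \left(-8\right)} \left(- \frac{59}{3}\right) = -442756 - \left(- \frac{1}{52}\right) \left(- \frac{1}{8}\right) \left(- \frac{59}{3}\right) = -442756 - \frac{1}{416} \left(- \frac{59}{3}\right) = -442756 - - \frac{59}{1248} = -442756 + \frac{59}{1248} = - \frac{552559429}{1248}$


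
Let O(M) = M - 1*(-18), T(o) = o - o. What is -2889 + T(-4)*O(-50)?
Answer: -2889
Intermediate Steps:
T(o) = 0
O(M) = 18 + M (O(M) = M + 18 = 18 + M)
-2889 + T(-4)*O(-50) = -2889 + 0*(18 - 50) = -2889 + 0*(-32) = -2889 + 0 = -2889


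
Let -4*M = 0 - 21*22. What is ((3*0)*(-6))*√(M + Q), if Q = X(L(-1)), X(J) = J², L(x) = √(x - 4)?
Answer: 0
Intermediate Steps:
M = 231/2 (M = -(0 - 21*22)/4 = -(0 - 462)/4 = -¼*(-462) = 231/2 ≈ 115.50)
L(x) = √(-4 + x)
Q = -5 (Q = (√(-4 - 1))² = (√(-5))² = (I*√5)² = -5)
((3*0)*(-6))*√(M + Q) = ((3*0)*(-6))*√(231/2 - 5) = (0*(-6))*√(221/2) = 0*(√442/2) = 0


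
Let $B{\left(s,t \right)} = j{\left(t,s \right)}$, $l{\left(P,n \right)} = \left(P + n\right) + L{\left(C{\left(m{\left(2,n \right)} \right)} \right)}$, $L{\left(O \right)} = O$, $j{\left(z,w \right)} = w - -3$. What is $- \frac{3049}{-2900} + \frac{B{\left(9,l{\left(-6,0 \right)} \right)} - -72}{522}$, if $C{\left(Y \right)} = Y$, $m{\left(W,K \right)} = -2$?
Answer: $\frac{10547}{8700} \approx 1.2123$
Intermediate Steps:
$j{\left(z,w \right)} = 3 + w$ ($j{\left(z,w \right)} = w + 3 = 3 + w$)
$l{\left(P,n \right)} = -2 + P + n$ ($l{\left(P,n \right)} = \left(P + n\right) - 2 = -2 + P + n$)
$B{\left(s,t \right)} = 3 + s$
$- \frac{3049}{-2900} + \frac{B{\left(9,l{\left(-6,0 \right)} \right)} - -72}{522} = - \frac{3049}{-2900} + \frac{\left(3 + 9\right) - -72}{522} = \left(-3049\right) \left(- \frac{1}{2900}\right) + \left(12 + 72\right) \frac{1}{522} = \frac{3049}{2900} + 84 \cdot \frac{1}{522} = \frac{3049}{2900} + \frac{14}{87} = \frac{10547}{8700}$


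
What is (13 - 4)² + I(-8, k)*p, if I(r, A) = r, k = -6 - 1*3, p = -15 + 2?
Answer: 185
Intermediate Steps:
p = -13
k = -9 (k = -6 - 3 = -9)
(13 - 4)² + I(-8, k)*p = (13 - 4)² - 8*(-13) = 9² + 104 = 81 + 104 = 185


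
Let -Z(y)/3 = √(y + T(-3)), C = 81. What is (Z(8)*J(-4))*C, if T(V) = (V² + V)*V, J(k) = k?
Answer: 972*I*√10 ≈ 3073.7*I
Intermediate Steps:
T(V) = V*(V + V²) (T(V) = (V + V²)*V = V*(V + V²))
Z(y) = -3*√(-18 + y) (Z(y) = -3*√(y + (-3)²*(1 - 3)) = -3*√(y + 9*(-2)) = -3*√(y - 18) = -3*√(-18 + y))
(Z(8)*J(-4))*C = (-3*√(-18 + 8)*(-4))*81 = (-3*I*√10*(-4))*81 = (12*I*√10)*81 = 972*I*√10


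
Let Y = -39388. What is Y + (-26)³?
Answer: -56964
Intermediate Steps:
Y + (-26)³ = -39388 + (-26)³ = -39388 - 17576 = -56964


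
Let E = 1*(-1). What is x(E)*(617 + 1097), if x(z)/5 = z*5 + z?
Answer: -51420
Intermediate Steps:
E = -1
x(z) = 30*z (x(z) = 5*(z*5 + z) = 5*(5*z + z) = 5*(6*z) = 30*z)
x(E)*(617 + 1097) = (30*(-1))*(617 + 1097) = -30*1714 = -51420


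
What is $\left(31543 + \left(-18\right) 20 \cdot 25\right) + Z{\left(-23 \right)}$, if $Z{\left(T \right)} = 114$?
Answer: $22657$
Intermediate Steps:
$\left(31543 + \left(-18\right) 20 \cdot 25\right) + Z{\left(-23 \right)} = \left(31543 + \left(-18\right) 20 \cdot 25\right) + 114 = \left(31543 - 9000\right) + 114 = 22543 + 114 = 22657$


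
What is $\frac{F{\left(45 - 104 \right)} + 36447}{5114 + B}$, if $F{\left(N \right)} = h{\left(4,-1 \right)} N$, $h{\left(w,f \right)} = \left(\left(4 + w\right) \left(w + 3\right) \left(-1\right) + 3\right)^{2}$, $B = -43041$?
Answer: $\frac{129284}{37927} \approx 3.4088$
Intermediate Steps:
$h{\left(w,f \right)} = \left(3 - \left(3 + w\right) \left(4 + w\right)\right)^{2}$ ($h{\left(w,f \right)} = \left(\left(4 + w\right) \left(3 + w\right) \left(-1\right) + 3\right)^{2} = \left(\left(3 + w\right) \left(4 + w\right) \left(-1\right) + 3\right)^{2} = \left(- \left(3 + w\right) \left(4 + w\right) + 3\right)^{2} = \left(3 - \left(3 + w\right) \left(4 + w\right)\right)^{2}$)
$F{\left(N \right)} = 2809 N$ ($F{\left(N \right)} = \left(9 + 4^{2} + 7 \cdot 4\right)^{2} N = \left(9 + 16 + 28\right)^{2} N = 53^{2} N = 2809 N$)
$\frac{F{\left(45 - 104 \right)} + 36447}{5114 + B} = \frac{2809 \left(45 - 104\right) + 36447}{5114 - 43041} = \frac{2809 \left(45 - 104\right) + 36447}{-37927} = \left(2809 \left(-59\right) + 36447\right) \left(- \frac{1}{37927}\right) = \left(-165731 + 36447\right) \left(- \frac{1}{37927}\right) = \left(-129284\right) \left(- \frac{1}{37927}\right) = \frac{129284}{37927}$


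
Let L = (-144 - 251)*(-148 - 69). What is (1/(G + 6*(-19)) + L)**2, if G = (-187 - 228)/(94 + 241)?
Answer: 437986451002480704/59613841 ≈ 7.3471e+9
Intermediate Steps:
G = -83/67 (G = -415/335 = -415*1/335 = -83/67 ≈ -1.2388)
L = 85715 (L = -395*(-217) = 85715)
(1/(G + 6*(-19)) + L)**2 = (1/(-83/67 + 6*(-19)) + 85715)**2 = (1/(-83/67 - 114) + 85715)**2 = (1/(-7721/67) + 85715)**2 = (-67/7721 + 85715)**2 = (661805448/7721)**2 = 437986451002480704/59613841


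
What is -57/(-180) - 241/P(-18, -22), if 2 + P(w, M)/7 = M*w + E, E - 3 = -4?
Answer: 4201/18340 ≈ 0.22906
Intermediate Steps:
E = -1 (E = 3 - 4 = -1)
P(w, M) = -21 + 7*M*w (P(w, M) = -14 + 7*(M*w - 1) = -14 + 7*(-1 + M*w) = -14 + (-7 + 7*M*w) = -21 + 7*M*w)
-57/(-180) - 241/P(-18, -22) = -57/(-180) - 241/(-21 + 7*(-22)*(-18)) = -57*(-1/180) - 241/(-21 + 2772) = 19/60 - 241/2751 = 4201/18340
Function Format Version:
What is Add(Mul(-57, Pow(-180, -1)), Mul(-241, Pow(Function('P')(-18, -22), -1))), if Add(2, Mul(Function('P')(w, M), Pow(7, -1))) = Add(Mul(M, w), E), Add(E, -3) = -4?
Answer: Rational(4201, 18340) ≈ 0.22906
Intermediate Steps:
E = -1 (E = Add(3, -4) = -1)
Function('P')(w, M) = Add(-21, Mul(7, M, w)) (Function('P')(w, M) = Add(-14, Mul(7, Add(Mul(M, w), -1))) = Add(-14, Mul(7, Add(-1, Mul(M, w)))) = Add(-14, Add(-7, Mul(7, M, w))) = Add(-21, Mul(7, M, w)))
Add(Mul(-57, Pow(-180, -1)), Mul(-241, Pow(Function('P')(-18, -22), -1))) = Add(Mul(-57, Pow(-180, -1)), Mul(-241, Pow(Add(-21, Mul(7, -22, -18)), -1))) = Add(Mul(-57, Rational(-1, 180)), Mul(-241, Pow(Add(-21, 2772), -1))) = Add(Rational(19, 60), Mul(-241, Pow(2751, -1))) = Add(Rational(19, 60), Mul(-241, Rational(1, 2751))) = Add(Rational(19, 60), Rational(-241, 2751)) = Rational(4201, 18340)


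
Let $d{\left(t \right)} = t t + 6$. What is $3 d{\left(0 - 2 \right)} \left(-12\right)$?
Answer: $-360$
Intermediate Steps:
$d{\left(t \right)} = 6 + t^{2}$ ($d{\left(t \right)} = t^{2} + 6 = 6 + t^{2}$)
$3 d{\left(0 - 2 \right)} \left(-12\right) = 3 \left(6 + \left(0 - 2\right)^{2}\right) \left(-12\right) = 3 \left(6 + \left(-2\right)^{2}\right) \left(-12\right) = 3 \left(6 + 4\right) \left(-12\right) = 3 \cdot 10 \left(-12\right) = 30 \left(-12\right) = -360$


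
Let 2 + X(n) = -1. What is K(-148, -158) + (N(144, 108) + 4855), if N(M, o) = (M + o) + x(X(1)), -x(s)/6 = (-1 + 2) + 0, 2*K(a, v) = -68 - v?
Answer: 5146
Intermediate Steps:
X(n) = -3 (X(n) = -2 - 1 = -3)
K(a, v) = -34 - v/2 (K(a, v) = (-68 - v)/2 = -34 - v/2)
x(s) = -6 (x(s) = -6*((-1 + 2) + 0) = -6*(1 + 0) = -6*1 = -6)
N(M, o) = -6 + M + o (N(M, o) = (M + o) - 6 = -6 + M + o)
K(-148, -158) + (N(144, 108) + 4855) = (-34 - ½*(-158)) + ((-6 + 144 + 108) + 4855) = (-34 + 79) + (246 + 4855) = 45 + 5101 = 5146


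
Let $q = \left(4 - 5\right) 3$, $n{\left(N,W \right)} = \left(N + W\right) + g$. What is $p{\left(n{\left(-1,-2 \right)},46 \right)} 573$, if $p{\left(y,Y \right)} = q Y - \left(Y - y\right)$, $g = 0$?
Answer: $-107151$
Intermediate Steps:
$n{\left(N,W \right)} = N + W$ ($n{\left(N,W \right)} = \left(N + W\right) + 0 = N + W$)
$q = -3$ ($q = \left(-1\right) 3 = -3$)
$p{\left(y,Y \right)} = y - 4 Y$ ($p{\left(y,Y \right)} = - 3 Y - \left(Y - y\right) = y - 4 Y$)
$p{\left(n{\left(-1,-2 \right)},46 \right)} 573 = \left(\left(-1 - 2\right) - 184\right) 573 = \left(-3 - 184\right) 573 = \left(-187\right) 573 = -107151$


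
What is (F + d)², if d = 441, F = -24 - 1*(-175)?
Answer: 350464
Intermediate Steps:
F = 151 (F = -24 + 175 = 151)
(F + d)² = (151 + 441)² = 592² = 350464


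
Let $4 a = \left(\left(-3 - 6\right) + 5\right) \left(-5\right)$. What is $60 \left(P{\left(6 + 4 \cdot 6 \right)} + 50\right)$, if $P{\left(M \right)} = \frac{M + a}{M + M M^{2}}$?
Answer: $\frac{2703070}{901} \approx 3000.1$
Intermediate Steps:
$a = 5$ ($a = \frac{\left(\left(-3 - 6\right) + 5\right) \left(-5\right)}{4} = \frac{\left(-9 + 5\right) \left(-5\right)}{4} = \frac{\left(-4\right) \left(-5\right)}{4} = \frac{1}{4} \cdot 20 = 5$)
$P{\left(M \right)} = \frac{5 + M}{M + M^{3}}$ ($P{\left(M \right)} = \frac{M + 5}{M + M M^{2}} = \frac{5 + M}{M + M^{3}}$)
$60 \left(P{\left(6 + 4 \cdot 6 \right)} + 50\right) = 60 \left(\frac{5 + \left(6 + 4 \cdot 6\right)}{\left(6 + 4 \cdot 6\right) + \left(6 + 4 \cdot 6\right)^{3}} + 50\right) = 60 \left(\frac{5 + \left(6 + 24\right)}{\left(6 + 24\right) + \left(6 + 24\right)^{3}} + 50\right) = 60 \left(\frac{5 + 30}{30 + 30^{3}} + 50\right) = 60 \left(\frac{1}{30 + 27000} \cdot 35 + 50\right) = 60 \left(\frac{1}{27030} \cdot 35 + 50\right) = 60 \left(\frac{7}{5406} + 50\right) = 60 \cdot \frac{270307}{5406} = \frac{2703070}{901}$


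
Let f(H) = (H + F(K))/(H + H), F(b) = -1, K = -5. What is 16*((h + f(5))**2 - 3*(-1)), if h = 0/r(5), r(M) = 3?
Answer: 1264/25 ≈ 50.560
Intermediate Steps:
f(H) = (-1 + H)/(2*H) (f(H) = (H - 1)/(H + H) = (-1 + H)/((2*H)) = (-1 + H)*(1/(2*H)) = (-1 + H)/(2*H))
h = 0 (h = 0/3 = 0*(1/3) = 0)
16*((h + f(5))**2 - 3*(-1)) = 16*((0 + (1/2)*(-1 + 5)/5)**2 - 3*(-1)) = 16*((0 + (1/2)*(1/5)*4)**2 + 3) = 16*((0 + 2/5)**2 + 3) = 16*((2/5)**2 + 3) = 16*(4/25 + 3) = 16*(79/25) = 1264/25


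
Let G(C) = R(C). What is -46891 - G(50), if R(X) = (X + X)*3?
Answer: -47191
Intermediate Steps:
R(X) = 6*X (R(X) = (2*X)*3 = 6*X)
G(C) = 6*C
-46891 - G(50) = -46891 - 6*50 = -46891 - 1*300 = -46891 - 300 = -47191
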